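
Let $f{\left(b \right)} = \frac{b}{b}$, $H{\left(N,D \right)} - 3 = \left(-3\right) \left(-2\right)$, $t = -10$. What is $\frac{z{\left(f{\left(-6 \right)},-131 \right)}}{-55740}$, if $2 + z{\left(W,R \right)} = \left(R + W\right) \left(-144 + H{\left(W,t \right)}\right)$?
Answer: $- \frac{4387}{13935} \approx -0.31482$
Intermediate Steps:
$H{\left(N,D \right)} = 9$ ($H{\left(N,D \right)} = 3 - -6 = 3 + 6 = 9$)
$f{\left(b \right)} = 1$
$z{\left(W,R \right)} = -2 - 135 R - 135 W$ ($z{\left(W,R \right)} = -2 + \left(R + W\right) \left(-144 + 9\right) = -2 + \left(R + W\right) \left(-135\right) = -2 - \left(135 R + 135 W\right) = -2 - 135 R - 135 W$)
$\frac{z{\left(f{\left(-6 \right)},-131 \right)}}{-55740} = \frac{-2 - -17685 - 135}{-55740} = \left(-2 + 17685 - 135\right) \left(- \frac{1}{55740}\right) = 17548 \left(- \frac{1}{55740}\right) = - \frac{4387}{13935}$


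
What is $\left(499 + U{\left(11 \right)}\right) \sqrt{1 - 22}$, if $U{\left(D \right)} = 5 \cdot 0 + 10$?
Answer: $509 i \sqrt{21} \approx 2332.5 i$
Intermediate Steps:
$U{\left(D \right)} = 10$ ($U{\left(D \right)} = 0 + 10 = 10$)
$\left(499 + U{\left(11 \right)}\right) \sqrt{1 - 22} = \left(499 + 10\right) \sqrt{1 - 22} = 509 \sqrt{-21} = 509 i \sqrt{21}$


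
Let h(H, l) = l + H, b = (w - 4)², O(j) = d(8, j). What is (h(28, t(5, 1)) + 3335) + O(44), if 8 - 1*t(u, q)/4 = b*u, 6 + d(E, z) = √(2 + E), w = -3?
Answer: 2409 + √10 ≈ 2412.2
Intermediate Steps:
d(E, z) = -6 + √(2 + E)
O(j) = -6 + √10 (O(j) = -6 + √(2 + 8) = -6 + √10)
b = 49 (b = (-3 - 4)² = (-7)² = 49)
t(u, q) = 32 - 196*u
h(H, l) = H + l
(h(28, t(5, 1)) + 3335) + O(44) = ((28 + (32 - 196*5)) + 3335) + (-6 + √10) = ((28 + (32 - 980)) + 3335) + (-6 + √10) = ((28 - 948) + 3335) + (-6 + √10) = (-920 + 3335) + (-6 + √10) = 2415 + (-6 + √10) = 2409 + √10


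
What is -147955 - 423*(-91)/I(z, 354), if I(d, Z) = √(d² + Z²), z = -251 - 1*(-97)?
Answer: -147955 + 2961*√37258/5732 ≈ -1.4786e+5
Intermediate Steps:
z = -154 (z = -251 + 97 = -154)
I(d, Z) = √(Z² + d²)
-147955 - 423*(-91)/I(z, 354) = -147955 - 423*(-91)/(√(354² + (-154)²)) = -147955 - (-38493)/(√(125316 + 23716)) = -147955 - (-38493)/(√149032) = -147955 - (-38493)/(2*√37258) = -147955 - (-38493)*√37258/74516 = -147955 - (-2961)*√37258/5732 = -147955 + 2961*√37258/5732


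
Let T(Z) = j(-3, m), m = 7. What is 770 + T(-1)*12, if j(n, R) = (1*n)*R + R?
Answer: 602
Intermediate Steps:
j(n, R) = R + R*n (j(n, R) = n*R + R = R*n + R = R + R*n)
T(Z) = -14 (T(Z) = 7*(1 - 3) = 7*(-2) = -14)
770 + T(-1)*12 = 770 - 14*12 = 770 - 168 = 602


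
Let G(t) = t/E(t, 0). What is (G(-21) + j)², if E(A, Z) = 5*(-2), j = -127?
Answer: 1560001/100 ≈ 15600.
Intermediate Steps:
E(A, Z) = -10
G(t) = -t/10 (G(t) = t/(-10) = t*(-⅒) = -t/10)
(G(-21) + j)² = (-⅒*(-21) - 127)² = (21/10 - 127)² = (-1249/10)² = 1560001/100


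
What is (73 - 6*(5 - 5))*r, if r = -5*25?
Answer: -9125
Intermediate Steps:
r = -125
(73 - 6*(5 - 5))*r = (73 - 6*(5 - 5))*(-125) = (73 - 6*0)*(-125) = (73 + 0)*(-125) = 73*(-125) = -9125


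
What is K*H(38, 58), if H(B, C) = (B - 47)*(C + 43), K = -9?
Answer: 8181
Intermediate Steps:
H(B, C) = (-47 + B)*(43 + C)
K*H(38, 58) = -9*(-2021 - 47*58 + 43*38 + 38*58) = -9*(-2021 - 2726 + 1634 + 2204) = -9*(-909) = 8181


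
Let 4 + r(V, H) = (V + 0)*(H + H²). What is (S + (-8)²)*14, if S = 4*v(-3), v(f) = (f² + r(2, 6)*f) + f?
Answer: -12208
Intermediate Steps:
r(V, H) = -4 + V*(H + H²) (r(V, H) = -4 + (V + 0)*(H + H²) = -4 + V*(H + H²))
v(f) = f² + 81*f (v(f) = (f² + (-4 + 6*2 + 2*6²)*f) + f = (f² + (-4 + 12 + 2*36)*f) + f = (f² + (-4 + 12 + 72)*f) + f = (f² + 80*f) + f = f² + 81*f)
S = -936 (S = 4*(-3*(81 - 3)) = 4*(-3*78) = 4*(-234) = -936)
(S + (-8)²)*14 = (-936 + (-8)²)*14 = (-936 + 64)*14 = -872*14 = -12208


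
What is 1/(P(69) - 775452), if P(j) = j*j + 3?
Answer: -1/770688 ≈ -1.2975e-6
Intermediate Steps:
P(j) = 3 + j² (P(j) = j² + 3 = 3 + j²)
1/(P(69) - 775452) = 1/((3 + 69²) - 775452) = 1/((3 + 4761) - 775452) = 1/(4764 - 775452) = 1/(-770688) = -1/770688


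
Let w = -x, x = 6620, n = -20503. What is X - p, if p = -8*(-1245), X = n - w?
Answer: -23843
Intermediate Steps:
w = -6620 (w = -1*6620 = -6620)
X = -13883 (X = -20503 - 1*(-6620) = -20503 + 6620 = -13883)
p = 9960
X - p = -13883 - 1*9960 = -13883 - 9960 = -23843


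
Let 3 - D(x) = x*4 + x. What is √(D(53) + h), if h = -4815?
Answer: I*√5077 ≈ 71.253*I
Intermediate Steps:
D(x) = 3 - 5*x (D(x) = 3 - (x*4 + x) = 3 - (4*x + x) = 3 - 5*x)
√(D(53) + h) = √((3 - 5*53) - 4815) = √((3 - 265) - 4815) = √(-262 - 4815) = √(-5077) = I*√5077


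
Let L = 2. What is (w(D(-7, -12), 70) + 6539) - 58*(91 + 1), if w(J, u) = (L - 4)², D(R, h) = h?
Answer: 1207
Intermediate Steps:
w(J, u) = 4 (w(J, u) = (2 - 4)² = (-2)² = 4)
(w(D(-7, -12), 70) + 6539) - 58*(91 + 1) = (4 + 6539) - 58*(91 + 1) = 6543 - 58*92 = 6543 - 5336 = 1207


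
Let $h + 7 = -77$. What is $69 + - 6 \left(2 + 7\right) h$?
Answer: $4605$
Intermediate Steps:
$h = -84$ ($h = -7 - 77 = -84$)
$69 + - 6 \left(2 + 7\right) h = 69 + - 6 \left(2 + 7\right) \left(-84\right) = 69 + \left(-6\right) 9 \left(-84\right) = 69 - -4536 = 69 + 4536 = 4605$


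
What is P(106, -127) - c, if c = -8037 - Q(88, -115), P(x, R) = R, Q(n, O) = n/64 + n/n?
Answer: 63299/8 ≈ 7912.4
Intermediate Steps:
Q(n, O) = 1 + n/64 (Q(n, O) = n*(1/64) + 1 = n/64 + 1 = 1 + n/64)
c = -64315/8 (c = -8037 - (1 + (1/64)*88) = -8037 - (1 + 11/8) = -8037 - 1*19/8 = -8037 - 19/8 = -64315/8 ≈ -8039.4)
P(106, -127) - c = -127 - 1*(-64315/8) = -127 + 64315/8 = 63299/8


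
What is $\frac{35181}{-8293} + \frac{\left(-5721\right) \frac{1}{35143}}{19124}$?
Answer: $- \frac{23644308590745}{5573515752476} \approx -4.2423$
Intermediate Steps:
$\frac{35181}{-8293} + \frac{\left(-5721\right) \frac{1}{35143}}{19124} = 35181 \left(- \frac{1}{8293}\right) + \left(-5721\right) \frac{1}{35143} \cdot \frac{1}{19124} = - \frac{35181}{8293} - \frac{5721}{672074732} = - \frac{23644308590745}{5573515752476}$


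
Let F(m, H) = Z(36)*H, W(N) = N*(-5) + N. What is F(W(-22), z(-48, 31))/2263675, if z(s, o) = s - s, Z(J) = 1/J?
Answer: 0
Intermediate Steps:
W(N) = -4*N (W(N) = -5*N + N = -4*N)
z(s, o) = 0
F(m, H) = H/36
F(W(-22), z(-48, 31))/2263675 = ((1/36)*0)/2263675 = 0*(1/2263675) = 0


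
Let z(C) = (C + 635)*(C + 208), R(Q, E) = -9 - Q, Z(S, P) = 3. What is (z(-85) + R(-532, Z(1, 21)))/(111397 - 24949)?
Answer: 68173/86448 ≈ 0.78860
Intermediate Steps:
z(C) = (208 + C)*(635 + C) (z(C) = (635 + C)*(208 + C) = (208 + C)*(635 + C))
(z(-85) + R(-532, Z(1, 21)))/(111397 - 24949) = ((132080 + (-85)**2 + 843*(-85)) + (-9 - 1*(-532)))/(111397 - 24949) = ((132080 + 7225 - 71655) + (-9 + 532))/86448 = (67650 + 523)*(1/86448) = 68173*(1/86448) = 68173/86448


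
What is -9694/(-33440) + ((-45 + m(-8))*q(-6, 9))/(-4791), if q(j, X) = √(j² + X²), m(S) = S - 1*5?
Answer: 4847/16720 + 58*√13/1597 ≈ 0.42084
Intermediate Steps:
m(S) = -5 + S (m(S) = S - 5 = -5 + S)
q(j, X) = √(X² + j²)
-9694/(-33440) + ((-45 + m(-8))*q(-6, 9))/(-4791) = -9694/(-33440) + ((-45 + (-5 - 8))*√(9² + (-6)²))/(-4791) = -9694*(-1/33440) + ((-45 - 13)*√(81 + 36))*(-1/4791) = 4847/16720 - 174*√13*(-1/4791) = 4847/16720 + 58*√13/1597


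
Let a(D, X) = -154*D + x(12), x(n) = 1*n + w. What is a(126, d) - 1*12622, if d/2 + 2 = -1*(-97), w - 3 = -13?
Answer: -32024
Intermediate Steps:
w = -10 (w = 3 - 13 = -10)
d = 190 (d = -4 + 2*(-1*(-97)) = -4 + 2*97 = -4 + 194 = 190)
x(n) = -10 + n (x(n) = 1*n - 10 = n - 10 = -10 + n)
a(D, X) = 2 - 154*D (a(D, X) = -154*D + (-10 + 12) = -154*D + 2 = 2 - 154*D)
a(126, d) - 1*12622 = (2 - 154*126) - 1*12622 = (2 - 19404) - 12622 = -19402 - 12622 = -32024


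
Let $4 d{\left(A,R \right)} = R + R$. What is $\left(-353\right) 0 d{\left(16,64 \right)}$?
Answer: $0$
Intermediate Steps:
$d{\left(A,R \right)} = \frac{R}{2}$ ($d{\left(A,R \right)} = \frac{R + R}{4} = \frac{2 R}{4} = \frac{R}{2}$)
$\left(-353\right) 0 d{\left(16,64 \right)} = \left(-353\right) 0 \cdot \frac{1}{2} \cdot 64 = 0 \cdot 32 = 0$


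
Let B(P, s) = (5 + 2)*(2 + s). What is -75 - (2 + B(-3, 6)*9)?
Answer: -581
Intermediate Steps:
B(P, s) = 14 + 7*s (B(P, s) = 7*(2 + s) = 14 + 7*s)
-75 - (2 + B(-3, 6)*9) = -75 - (2 + (14 + 7*6)*9) = -75 - (2 + (14 + 42)*9) = -75 - (2 + 56*9) = -75 - (2 + 504) = -75 - 1*506 = -75 - 506 = -581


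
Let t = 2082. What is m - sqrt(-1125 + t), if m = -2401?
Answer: -2401 - sqrt(957) ≈ -2431.9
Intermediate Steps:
m - sqrt(-1125 + t) = -2401 - sqrt(-1125 + 2082) = -2401 - sqrt(957)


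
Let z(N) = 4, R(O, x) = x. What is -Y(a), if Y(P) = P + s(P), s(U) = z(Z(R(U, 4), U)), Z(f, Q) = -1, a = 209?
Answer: -213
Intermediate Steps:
s(U) = 4
Y(P) = 4 + P (Y(P) = P + 4 = 4 + P)
-Y(a) = -(4 + 209) = -1*213 = -213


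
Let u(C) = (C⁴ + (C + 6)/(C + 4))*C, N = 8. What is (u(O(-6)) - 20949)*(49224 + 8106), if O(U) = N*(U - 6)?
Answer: -10751450600258550/23 ≈ -4.6745e+14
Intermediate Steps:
O(U) = -48 + 8*U (O(U) = 8*(U - 6) = 8*(-6 + U) = -48 + 8*U)
u(C) = C*(C⁴ + (6 + C)/(4 + C)) (u(C) = (C⁴ + (6 + C)/(4 + C))*C = C*(C⁴ + (6 + C)/(4 + C)))
(u(O(-6)) - 20949)*(49224 + 8106) = ((-48 + 8*(-6))*(6 + (-48 + 8*(-6)) + (-48 + 8*(-6))⁵ + 4*(-48 + 8*(-6))⁴)/(4 + (-48 + 8*(-6))) - 20949)*(49224 + 8106) = ((-48 - 48)*(6 + (-48 - 48) + (-48 - 48)⁵ + 4*(-48 - 48)⁴)/(4 + (-48 - 48)) - 20949)*57330 = (-96*(6 - 96 + (-96)⁵ + 4*(-96)⁴)/(4 - 96) - 20949)*57330 = (-96*(6 - 96 - 8153726976 + 4*84934656)/(-92) - 20949)*57330 = (-96*(-1/92)*(6 - 96 - 8153726976 + 339738624) - 20949)*57330 = (-96*(-1/92)*(-7813988442) - 20949)*57330 = (-187535722608/23 - 20949)*57330 = -187536204435/23*57330 = -10751450600258550/23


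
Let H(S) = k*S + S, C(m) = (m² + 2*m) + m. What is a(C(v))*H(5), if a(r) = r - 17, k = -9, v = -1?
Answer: 760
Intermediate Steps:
C(m) = m² + 3*m
a(r) = -17 + r
H(S) = -8*S (H(S) = -9*S + S = -8*S)
a(C(v))*H(5) = (-17 - (3 - 1))*(-8*5) = (-17 - 1*2)*(-40) = (-17 - 2)*(-40) = -19*(-40) = 760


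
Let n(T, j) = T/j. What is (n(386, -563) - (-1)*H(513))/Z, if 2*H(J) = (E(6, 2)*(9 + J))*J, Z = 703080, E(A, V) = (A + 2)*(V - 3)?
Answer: -301527229/197917020 ≈ -1.5235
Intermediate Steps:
E(A, V) = (-3 + V)*(2 + A) (E(A, V) = (2 + A)*(-3 + V) = (-3 + V)*(2 + A))
H(J) = J*(-72 - 8*J)/2 (H(J) = (((-6 - 3*6 + 2*2 + 6*2)*(9 + J))*J)/2 = (((-6 - 18 + 4 + 12)*(9 + J))*J)/2 = ((-8*(9 + J))*J)/2 = ((-72 - 8*J)*J)/2 = (J*(-72 - 8*J))/2 = J*(-72 - 8*J)/2)
(n(386, -563) - (-1)*H(513))/Z = (386/(-563) - (-1)*(-4*513*(9 + 513)))/703080 = (386*(-1/563) - (-1)*(-4*513*522))*(1/703080) = (-386/563 - (-1)*(-1071144))*(1/703080) = (-386/563 - 1*1071144)*(1/703080) = (-386/563 - 1071144)*(1/703080) = -603054458/563*1/703080 = -301527229/197917020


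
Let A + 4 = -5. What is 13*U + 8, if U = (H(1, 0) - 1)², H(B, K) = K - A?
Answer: 840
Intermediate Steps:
A = -9 (A = -4 - 5 = -9)
H(B, K) = 9 + K (H(B, K) = K - 1*(-9) = K + 9 = 9 + K)
U = 64 (U = ((9 + 0) - 1)² = (9 - 1)² = 8² = 64)
13*U + 8 = 13*64 + 8 = 832 + 8 = 840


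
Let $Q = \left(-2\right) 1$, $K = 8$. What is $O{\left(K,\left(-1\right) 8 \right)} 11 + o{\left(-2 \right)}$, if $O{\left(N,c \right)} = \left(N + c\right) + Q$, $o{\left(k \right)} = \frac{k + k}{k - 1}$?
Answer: $- \frac{62}{3} \approx -20.667$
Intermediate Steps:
$o{\left(k \right)} = \frac{2 k}{-1 + k}$
$Q = -2$
$O{\left(N,c \right)} = -2 + N + c$ ($O{\left(N,c \right)} = \left(N + c\right) - 2 = -2 + N + c$)
$O{\left(K,\left(-1\right) 8 \right)} 11 + o{\left(-2 \right)} = \left(-2 + 8 - 8\right) 11 + 2 \left(-2\right) \frac{1}{-1 - 2} = \left(-2 + 8 - 8\right) 11 + 2 \left(-2\right) \frac{1}{-3} = \left(-2\right) 11 + 2 \left(-2\right) \left(- \frac{1}{3}\right) = -22 + \frac{4}{3} = - \frac{62}{3}$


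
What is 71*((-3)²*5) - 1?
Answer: 3194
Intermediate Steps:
71*((-3)²*5) - 1 = 71*(9*5) - 1 = 71*45 - 1 = 3195 - 1 = 3194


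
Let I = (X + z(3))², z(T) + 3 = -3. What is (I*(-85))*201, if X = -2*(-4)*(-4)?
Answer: -24670740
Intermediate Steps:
X = -32 (X = 8*(-4) = -32)
z(T) = -6 (z(T) = -3 - 3 = -6)
I = 1444 (I = (-32 - 6)² = (-38)² = 1444)
(I*(-85))*201 = (1444*(-85))*201 = -122740*201 = -24670740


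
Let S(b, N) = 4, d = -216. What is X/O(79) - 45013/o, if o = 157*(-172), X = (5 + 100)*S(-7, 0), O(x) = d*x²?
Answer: 2527862627/1516787676 ≈ 1.6666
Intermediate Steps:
O(x) = -216*x²
X = 420 (X = (5 + 100)*4 = 105*4 = 420)
o = -27004
X/O(79) - 45013/o = 420/((-216*79²)) - 45013/(-27004) = 420/((-216*6241)) - 45013*(-1/27004) = 420/(-1348056) + 45013/27004 = 420*(-1/1348056) + 45013/27004 = -35/112338 + 45013/27004 = 2527862627/1516787676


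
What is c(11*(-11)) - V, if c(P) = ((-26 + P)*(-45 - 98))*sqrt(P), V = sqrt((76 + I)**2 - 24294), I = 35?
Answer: I*(231231 - sqrt(11973)) ≈ 2.3112e+5*I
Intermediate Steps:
V = I*sqrt(11973) (V = sqrt((76 + 35)**2 - 24294) = sqrt(111**2 - 24294) = sqrt(12321 - 24294) = sqrt(-11973) = I*sqrt(11973) ≈ 109.42*I)
c(P) = sqrt(P)*(3718 - 143*P) (c(P) = ((-26 + P)*(-143))*sqrt(P) = (3718 - 143*P)*sqrt(P) = sqrt(P)*(3718 - 143*P))
c(11*(-11)) - V = 143*sqrt(11*(-11))*(26 - 11*(-11)) - I*sqrt(11973) = 143*sqrt(-121)*(26 - 1*(-121)) - I*sqrt(11973) = 143*(11*I)*(26 + 121) - I*sqrt(11973) = 143*(11*I)*147 - I*sqrt(11973) = 231231*I - I*sqrt(11973)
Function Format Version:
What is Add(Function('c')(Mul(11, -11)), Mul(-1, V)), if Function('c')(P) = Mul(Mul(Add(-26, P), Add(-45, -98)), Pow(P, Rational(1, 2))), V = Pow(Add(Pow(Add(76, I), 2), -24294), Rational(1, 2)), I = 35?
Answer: Mul(I, Add(231231, Mul(-1, Pow(11973, Rational(1, 2))))) ≈ Mul(2.3112e+5, I)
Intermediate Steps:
V = Mul(I, Pow(11973, Rational(1, 2))) (V = Pow(Add(Pow(Add(76, 35), 2), -24294), Rational(1, 2)) = Pow(Add(Pow(111, 2), -24294), Rational(1, 2)) = Pow(Add(12321, -24294), Rational(1, 2)) = Pow(-11973, Rational(1, 2)) = Mul(I, Pow(11973, Rational(1, 2))) ≈ Mul(109.42, I))
Function('c')(P) = Mul(Pow(P, Rational(1, 2)), Add(3718, Mul(-143, P))) (Function('c')(P) = Mul(Mul(Add(-26, P), -143), Pow(P, Rational(1, 2))) = Mul(Add(3718, Mul(-143, P)), Pow(P, Rational(1, 2))) = Mul(Pow(P, Rational(1, 2)), Add(3718, Mul(-143, P))))
Add(Function('c')(Mul(11, -11)), Mul(-1, V)) = Add(Mul(143, Pow(Mul(11, -11), Rational(1, 2)), Add(26, Mul(-1, Mul(11, -11)))), Mul(-1, Mul(I, Pow(11973, Rational(1, 2))))) = Add(Mul(143, Pow(-121, Rational(1, 2)), Add(26, Mul(-1, -121))), Mul(-1, I, Pow(11973, Rational(1, 2)))) = Add(Mul(143, Mul(11, I), Add(26, 121)), Mul(-1, I, Pow(11973, Rational(1, 2)))) = Add(Mul(143, Mul(11, I), 147), Mul(-1, I, Pow(11973, Rational(1, 2)))) = Add(Mul(231231, I), Mul(-1, I, Pow(11973, Rational(1, 2))))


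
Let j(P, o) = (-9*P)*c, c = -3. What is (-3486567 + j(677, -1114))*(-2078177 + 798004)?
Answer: 4440008653824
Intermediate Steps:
j(P, o) = 27*P (j(P, o) = -9*P*(-3) = 27*P)
(-3486567 + j(677, -1114))*(-2078177 + 798004) = (-3486567 + 27*677)*(-2078177 + 798004) = (-3486567 + 18279)*(-1280173) = -3468288*(-1280173) = 4440008653824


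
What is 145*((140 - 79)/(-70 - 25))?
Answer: -1769/19 ≈ -93.105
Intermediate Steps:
145*((140 - 79)/(-70 - 25)) = 145*(61/(-95)) = 145*(61*(-1/95)) = 145*(-61/95) = -1769/19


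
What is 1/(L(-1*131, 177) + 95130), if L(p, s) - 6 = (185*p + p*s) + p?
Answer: 1/47583 ≈ 2.1016e-5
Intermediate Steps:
L(p, s) = 6 + 186*p + p*s (L(p, s) = 6 + ((185*p + p*s) + p) = 6 + (186*p + p*s) = 6 + 186*p + p*s)
1/(L(-1*131, 177) + 95130) = 1/((6 + 186*(-1*131) - 1*131*177) + 95130) = 1/((6 + 186*(-131) - 131*177) + 95130) = 1/((6 - 24366 - 23187) + 95130) = 1/(-47547 + 95130) = 1/47583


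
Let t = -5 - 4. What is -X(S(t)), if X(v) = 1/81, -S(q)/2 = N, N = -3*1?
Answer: -1/81 ≈ -0.012346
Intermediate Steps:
t = -9
N = -3
S(q) = 6 (S(q) = -2*(-3) = 6)
X(v) = 1/81
-X(S(t)) = -1*1/81 = -1/81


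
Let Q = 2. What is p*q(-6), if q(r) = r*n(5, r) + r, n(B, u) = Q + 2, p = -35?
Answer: 1050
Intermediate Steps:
n(B, u) = 4 (n(B, u) = 2 + 2 = 4)
q(r) = 5*r (q(r) = r*4 + r = 4*r + r = 5*r)
p*q(-6) = -175*(-6) = -35*(-30) = 1050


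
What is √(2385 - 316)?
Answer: √2069 ≈ 45.486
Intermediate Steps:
√(2385 - 316) = √2069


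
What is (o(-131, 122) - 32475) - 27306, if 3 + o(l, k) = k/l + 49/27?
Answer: -211452883/3537 ≈ -59783.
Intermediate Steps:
o(l, k) = -32/27 + k/l (o(l, k) = -3 + (k/l + 49/27) = -3 + (49/27 + k/l) = -32/27 + k/l)
(o(-131, 122) - 32475) - 27306 = ((-32/27 + 122/(-131)) - 32475) - 27306 = ((-32/27 + 122*(-1/131)) - 32475) - 27306 = ((-32/27 - 122/131) - 32475) - 27306 = (-7486/3537 - 32475) - 27306 = -114871561/3537 - 27306 = -211452883/3537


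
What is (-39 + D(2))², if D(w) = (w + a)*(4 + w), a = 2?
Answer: 225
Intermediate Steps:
D(w) = (2 + w)*(4 + w) (D(w) = (w + 2)*(4 + w) = (2 + w)*(4 + w))
(-39 + D(2))² = (-39 + (8 + 2² + 6*2))² = (-39 + (8 + 4 + 12))² = (-39 + 24)² = (-15)² = 225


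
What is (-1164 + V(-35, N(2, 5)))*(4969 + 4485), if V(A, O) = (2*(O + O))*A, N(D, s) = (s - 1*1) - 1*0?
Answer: -16298696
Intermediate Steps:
N(D, s) = -1 + s (N(D, s) = (s - 1) + 0 = (-1 + s) + 0 = -1 + s)
V(A, O) = 4*A*O (V(A, O) = (2*(2*O))*A = (4*O)*A = 4*A*O)
(-1164 + V(-35, N(2, 5)))*(4969 + 4485) = (-1164 + 4*(-35)*(-1 + 5))*(4969 + 4485) = (-1164 + 4*(-35)*4)*9454 = (-1164 - 560)*9454 = -1724*9454 = -16298696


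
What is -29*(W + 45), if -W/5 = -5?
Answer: -2030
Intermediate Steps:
W = 25 (W = -5*(-5) = 25)
-29*(W + 45) = -29*(25 + 45) = -29*70 = -2030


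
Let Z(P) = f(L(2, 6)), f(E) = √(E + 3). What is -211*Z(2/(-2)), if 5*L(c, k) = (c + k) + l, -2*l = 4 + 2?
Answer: -422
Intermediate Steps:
l = -3 (l = -(4 + 2)/2 = -½*6 = -3)
L(c, k) = -⅗ + c/5 + k/5 (L(c, k) = ((c + k) - 3)/5 = (-3 + c + k)/5 = -⅗ + c/5 + k/5)
f(E) = √(3 + E)
Z(P) = 2 (Z(P) = √(3 + (-⅗ + (⅕)*2 + (⅕)*6)) = √(3 + (-⅗ + ⅖ + 6/5)) = √(3 + 1) = √4 = 2)
-211*Z(2/(-2)) = -211*2 = -422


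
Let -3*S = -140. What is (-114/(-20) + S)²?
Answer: 2468041/900 ≈ 2742.3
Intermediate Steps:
S = 140/3 (S = -⅓*(-140) = 140/3 ≈ 46.667)
(-114/(-20) + S)² = (-114/(-20) + 140/3)² = (-114*(-1/20) + 140/3)² = (57/10 + 140/3)² = (1571/30)² = 2468041/900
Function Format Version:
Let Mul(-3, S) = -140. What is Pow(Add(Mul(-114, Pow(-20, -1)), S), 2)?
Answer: Rational(2468041, 900) ≈ 2742.3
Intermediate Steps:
S = Rational(140, 3) (S = Mul(Rational(-1, 3), -140) = Rational(140, 3) ≈ 46.667)
Pow(Add(Mul(-114, Pow(-20, -1)), S), 2) = Pow(Add(Mul(-114, Pow(-20, -1)), Rational(140, 3)), 2) = Pow(Add(Mul(-114, Rational(-1, 20)), Rational(140, 3)), 2) = Pow(Add(Rational(57, 10), Rational(140, 3)), 2) = Pow(Rational(1571, 30), 2) = Rational(2468041, 900)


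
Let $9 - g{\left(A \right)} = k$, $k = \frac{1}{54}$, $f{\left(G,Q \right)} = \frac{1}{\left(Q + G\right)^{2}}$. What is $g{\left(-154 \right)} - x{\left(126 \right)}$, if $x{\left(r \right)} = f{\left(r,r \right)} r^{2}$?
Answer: $\frac{943}{108} \approx 8.7315$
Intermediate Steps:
$f{\left(G,Q \right)} = \frac{1}{\left(G + Q\right)^{2}}$
$x{\left(r \right)} = \frac{1}{4}$ ($x{\left(r \right)} = \frac{r^{2}}{\left(r + r\right)^{2}} = \frac{r^{2}}{4 r^{2}} = \frac{1}{4 r^{2}} r^{2} = \frac{1}{4}$)
$k = \frac{1}{54} \approx 0.018519$
$g{\left(A \right)} = \frac{485}{54}$ ($g{\left(A \right)} = 9 - \frac{1}{54} = \frac{485}{54}$)
$g{\left(-154 \right)} - x{\left(126 \right)} = \frac{485}{54} - \frac{1}{4} = \frac{943}{108}$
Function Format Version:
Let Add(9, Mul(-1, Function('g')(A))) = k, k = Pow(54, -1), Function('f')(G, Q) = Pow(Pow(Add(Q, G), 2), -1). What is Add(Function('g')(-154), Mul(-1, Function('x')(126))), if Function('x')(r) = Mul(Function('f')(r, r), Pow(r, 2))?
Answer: Rational(943, 108) ≈ 8.7315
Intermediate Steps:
Function('f')(G, Q) = Pow(Add(G, Q), -2) (Function('f')(G, Q) = Pow(Pow(Add(G, Q), 2), -1) = Pow(Add(G, Q), -2))
Function('x')(r) = Rational(1, 4) (Function('x')(r) = Mul(Pow(Add(r, r), -2), Pow(r, 2)) = Mul(Pow(Mul(2, r), -2), Pow(r, 2)) = Mul(Mul(Rational(1, 4), Pow(r, -2)), Pow(r, 2)) = Rational(1, 4))
k = Rational(1, 54) ≈ 0.018519
Function('g')(A) = Rational(485, 54) (Function('g')(A) = Add(9, Mul(-1, Rational(1, 54))) = Add(9, Rational(-1, 54)) = Rational(485, 54))
Add(Function('g')(-154), Mul(-1, Function('x')(126))) = Add(Rational(485, 54), Mul(-1, Rational(1, 4))) = Add(Rational(485, 54), Rational(-1, 4)) = Rational(943, 108)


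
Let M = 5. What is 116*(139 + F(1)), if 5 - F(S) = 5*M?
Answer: 13804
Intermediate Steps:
F(S) = -20 (F(S) = 5 - 5*5 = 5 - 1*25 = 5 - 25 = -20)
116*(139 + F(1)) = 116*(139 - 20) = 116*119 = 13804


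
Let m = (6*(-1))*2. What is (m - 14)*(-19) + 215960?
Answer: 216454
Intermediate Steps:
m = -12 (m = -6*2 = -12)
(m - 14)*(-19) + 215960 = (-12 - 14)*(-19) + 215960 = -26*(-19) + 215960 = 494 + 215960 = 216454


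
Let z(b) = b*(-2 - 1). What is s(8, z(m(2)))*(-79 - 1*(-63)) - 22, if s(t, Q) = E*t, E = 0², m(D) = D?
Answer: -22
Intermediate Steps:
E = 0
z(b) = -3*b (z(b) = b*(-3) = -3*b)
s(t, Q) = 0 (s(t, Q) = 0*t = 0)
s(8, z(m(2)))*(-79 - 1*(-63)) - 22 = 0*(-79 - 1*(-63)) - 22 = 0*(-79 + 63) - 22 = 0*(-16) - 22 = 0 - 22 = -22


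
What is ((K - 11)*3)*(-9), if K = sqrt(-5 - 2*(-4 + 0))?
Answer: 297 - 27*sqrt(3) ≈ 250.23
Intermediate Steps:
K = sqrt(3) (K = sqrt(-5 - 2*(-4)) = sqrt(-5 + 8) = sqrt(3) ≈ 1.7320)
((K - 11)*3)*(-9) = ((sqrt(3) - 11)*3)*(-9) = ((-11 + sqrt(3))*3)*(-9) = (-33 + 3*sqrt(3))*(-9) = 297 - 27*sqrt(3)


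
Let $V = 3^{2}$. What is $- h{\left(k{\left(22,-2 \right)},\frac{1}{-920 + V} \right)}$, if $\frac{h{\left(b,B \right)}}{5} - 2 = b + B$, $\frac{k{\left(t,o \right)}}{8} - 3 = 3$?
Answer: $- \frac{227745}{911} \approx -249.99$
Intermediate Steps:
$k{\left(t,o \right)} = 48$ ($k{\left(t,o \right)} = 24 + 8 \cdot 3 = 24 + 24 = 48$)
$V = 9$
$h{\left(b,B \right)} = 10 + 5 B + 5 b$ ($h{\left(b,B \right)} = 10 + 5 \left(b + B\right) = 10 + 5 \left(B + b\right) = 10 + \left(5 B + 5 b\right) = 10 + 5 B + 5 b$)
$- h{\left(k{\left(22,-2 \right)},\frac{1}{-920 + V} \right)} = - (10 + \frac{5}{-920 + 9} + 5 \cdot 48) = - (10 + \frac{5}{-911} + 240) = - (10 + 5 \left(- \frac{1}{911}\right) + 240) = - (10 - \frac{5}{911} + 240) = \left(-1\right) \frac{227745}{911} = - \frac{227745}{911}$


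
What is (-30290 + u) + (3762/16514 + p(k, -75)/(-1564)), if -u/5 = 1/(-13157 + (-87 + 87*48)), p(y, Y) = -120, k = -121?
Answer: -38554725595039/1272866092 ≈ -30290.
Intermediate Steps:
u = 5/9068 (u = -5/(-13157 + (-87 + 87*48)) = -5/(-13157 + (-87 + 4176)) = -5/(-13157 + 4089) = -5/(-9068) = -5*(-1/9068) = 5/9068 ≈ 0.00055139)
(-30290 + u) + (3762/16514 + p(k, -75)/(-1564)) = (-30290 + 5/9068) + (3762/16514 - 120/(-1564)) = -274669715/9068 + (3762*(1/16514) - 120*(-1/1564)) = -274669715/9068 + (1881/8257 + 30/391) = -274669715/9068 + 42747/140369 = -38554725595039/1272866092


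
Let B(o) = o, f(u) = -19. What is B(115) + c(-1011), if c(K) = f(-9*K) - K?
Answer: 1107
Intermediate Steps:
c(K) = -19 - K
B(115) + c(-1011) = 115 + (-19 - 1*(-1011)) = 115 + (-19 + 1011) = 115 + 992 = 1107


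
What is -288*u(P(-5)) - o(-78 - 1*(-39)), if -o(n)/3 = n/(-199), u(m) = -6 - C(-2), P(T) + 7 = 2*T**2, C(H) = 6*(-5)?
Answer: -1375371/199 ≈ -6911.4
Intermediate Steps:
C(H) = -30
P(T) = -7 + 2*T**2
u(m) = 24 (u(m) = -6 - 1*(-30) = -6 + 30 = 24)
o(n) = 3*n/199 (o(n) = -3*n/(-199) = -3*n*(-1)/199 = -(-3)*n/199 = 3*n/199)
-288*u(P(-5)) - o(-78 - 1*(-39)) = -288*24 - 3*(-78 - 1*(-39))/199 = -6912 - 3*(-78 + 39)/199 = -6912 - 3*(-39)/199 = -6912 - 1*(-117/199) = -6912 + 117/199 = -1375371/199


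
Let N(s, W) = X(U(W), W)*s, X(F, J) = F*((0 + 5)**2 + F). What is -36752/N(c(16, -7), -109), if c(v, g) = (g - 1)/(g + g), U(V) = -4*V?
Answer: -16079/50249 ≈ -0.31999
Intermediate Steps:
X(F, J) = F*(25 + F) (X(F, J) = F*(5**2 + F) = F*(25 + F))
c(v, g) = (-1 + g)/(2*g) (c(v, g) = (-1 + g)/((2*g)) = (-1 + g)*(1/(2*g)) = (-1 + g)/(2*g))
N(s, W) = -4*W*s*(25 - 4*W) (N(s, W) = ((-4*W)*(25 - 4*W))*s = (-4*W*(25 - 4*W))*s = -4*W*s*(25 - 4*W))
-36752/N(c(16, -7), -109) = -36752*7/(218*(-1 - 7)*(-25 + 4*(-109))) = -36752*(-7/(1744*(-25 - 436))) = -36752/(4*(-109)*(4/7)*(-461)) = -36752/803984/7 = -36752*7/803984 = -16079/50249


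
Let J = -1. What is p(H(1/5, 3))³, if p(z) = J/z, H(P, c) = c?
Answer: -1/27 ≈ -0.037037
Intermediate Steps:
p(z) = -1/z
p(H(1/5, 3))³ = (-1/3)³ = (-1*⅓)³ = (-⅓)³ = -1/27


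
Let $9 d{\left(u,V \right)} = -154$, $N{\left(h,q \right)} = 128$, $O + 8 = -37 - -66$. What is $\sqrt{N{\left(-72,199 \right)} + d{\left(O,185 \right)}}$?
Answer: $\frac{\sqrt{998}}{3} \approx 10.53$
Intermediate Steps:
$O = 21$ ($O = -8 - -29 = -8 + \left(-37 + 66\right) = -8 + 29 = 21$)
$d{\left(u,V \right)} = - \frac{154}{9}$ ($d{\left(u,V \right)} = \frac{1}{9} \left(-154\right) = - \frac{154}{9}$)
$\sqrt{N{\left(-72,199 \right)} + d{\left(O,185 \right)}} = \sqrt{128 - \frac{154}{9}} = \sqrt{\frac{998}{9}} = \frac{\sqrt{998}}{3}$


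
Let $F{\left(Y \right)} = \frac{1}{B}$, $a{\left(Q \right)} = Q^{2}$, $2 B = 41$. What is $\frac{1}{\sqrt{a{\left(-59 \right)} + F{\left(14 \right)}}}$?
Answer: $\frac{\sqrt{5851643}}{142723} \approx 0.016949$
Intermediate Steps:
$B = \frac{41}{2}$ ($B = \frac{1}{2} \cdot 41 = \frac{41}{2} \approx 20.5$)
$F{\left(Y \right)} = \frac{2}{41}$ ($F{\left(Y \right)} = \frac{1}{\frac{41}{2}} = \frac{2}{41}$)
$\frac{1}{\sqrt{a{\left(-59 \right)} + F{\left(14 \right)}}} = \frac{1}{\sqrt{\left(-59\right)^{2} + \frac{2}{41}}} = \frac{1}{\sqrt{3481 + \frac{2}{41}}} = \frac{1}{\sqrt{\frac{142723}{41}}} = \frac{1}{\frac{1}{41} \sqrt{5851643}} = \frac{\sqrt{5851643}}{142723}$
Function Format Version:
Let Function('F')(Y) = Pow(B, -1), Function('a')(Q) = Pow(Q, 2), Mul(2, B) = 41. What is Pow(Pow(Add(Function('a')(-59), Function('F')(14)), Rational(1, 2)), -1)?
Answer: Mul(Rational(1, 142723), Pow(5851643, Rational(1, 2))) ≈ 0.016949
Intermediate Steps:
B = Rational(41, 2) (B = Mul(Rational(1, 2), 41) = Rational(41, 2) ≈ 20.500)
Function('F')(Y) = Rational(2, 41) (Function('F')(Y) = Pow(Rational(41, 2), -1) = Rational(2, 41))
Pow(Pow(Add(Function('a')(-59), Function('F')(14)), Rational(1, 2)), -1) = Pow(Pow(Add(Pow(-59, 2), Rational(2, 41)), Rational(1, 2)), -1) = Pow(Pow(Add(3481, Rational(2, 41)), Rational(1, 2)), -1) = Pow(Pow(Rational(142723, 41), Rational(1, 2)), -1) = Pow(Mul(Rational(1, 41), Pow(5851643, Rational(1, 2))), -1) = Mul(Rational(1, 142723), Pow(5851643, Rational(1, 2)))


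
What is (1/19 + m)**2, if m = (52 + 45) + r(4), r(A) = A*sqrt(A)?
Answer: 3984016/361 ≈ 11036.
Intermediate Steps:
r(A) = A**(3/2)
m = 105 (m = (52 + 45) + 4**(3/2) = 97 + 8 = 105)
(1/19 + m)**2 = (1/19 + 105)**2 = (1996/19)**2 = 3984016/361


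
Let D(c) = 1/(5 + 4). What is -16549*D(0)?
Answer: -16549/9 ≈ -1838.8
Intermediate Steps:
D(c) = ⅑ (D(c) = 1/9 = ⅑)
-16549*D(0) = -16549*⅑ = -16549/9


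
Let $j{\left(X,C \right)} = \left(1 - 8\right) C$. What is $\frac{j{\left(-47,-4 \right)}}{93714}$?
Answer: $\frac{14}{46857} \approx 0.00029878$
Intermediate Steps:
$j{\left(X,C \right)} = - 7 C$
$\frac{j{\left(-47,-4 \right)}}{93714} = \frac{\left(-7\right) \left(-4\right)}{93714} = 28 \cdot \frac{1}{93714} = \frac{14}{46857}$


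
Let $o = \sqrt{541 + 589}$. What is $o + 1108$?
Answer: $1108 + \sqrt{1130} \approx 1141.6$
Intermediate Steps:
$o = \sqrt{1130} \approx 33.615$
$o + 1108 = \sqrt{1130} + 1108 = 1108 + \sqrt{1130}$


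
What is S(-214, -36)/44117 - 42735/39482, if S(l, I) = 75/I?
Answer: -11312533495/10450964364 ≈ -1.0824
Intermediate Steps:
S(-214, -36)/44117 - 42735/39482 = (75/(-36))/44117 - 42735/39482 = (75*(-1/36))*(1/44117) - 42735*1/39482 = -25/12*1/44117 - 42735/39482 = -25/529404 - 42735/39482 = -11312533495/10450964364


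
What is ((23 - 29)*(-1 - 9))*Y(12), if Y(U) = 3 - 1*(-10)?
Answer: 780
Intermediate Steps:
Y(U) = 13 (Y(U) = 3 + 10 = 13)
((23 - 29)*(-1 - 9))*Y(12) = ((23 - 29)*(-1 - 9))*13 = -6*(-10)*13 = 60*13 = 780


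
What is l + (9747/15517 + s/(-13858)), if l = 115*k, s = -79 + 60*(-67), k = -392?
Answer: -9693560458771/215034586 ≈ -45079.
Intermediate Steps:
s = -4099 (s = -79 - 4020 = -4099)
l = -45080 (l = 115*(-392) = -45080)
l + (9747/15517 + s/(-13858)) = -45080 + (9747/15517 - 4099/(-13858)) = -45080 + (9747*(1/15517) - 4099*(-1/13858)) = -45080 + (9747/15517 + 4099/13858) = -45080 + 198678109/215034586 = -9693560458771/215034586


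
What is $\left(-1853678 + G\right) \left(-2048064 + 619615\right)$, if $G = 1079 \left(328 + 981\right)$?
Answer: $630327404883$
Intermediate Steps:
$G = 1412411$ ($G = 1079 \cdot 1309 = 1412411$)
$\left(-1853678 + G\right) \left(-2048064 + 619615\right) = \left(-1853678 + 1412411\right) \left(-2048064 + 619615\right) = \left(-441267\right) \left(-1428449\right) = 630327404883$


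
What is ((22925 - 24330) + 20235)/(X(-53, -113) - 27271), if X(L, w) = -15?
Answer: -1345/1949 ≈ -0.69010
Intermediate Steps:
((22925 - 24330) + 20235)/(X(-53, -113) - 27271) = ((22925 - 24330) + 20235)/(-15 - 27271) = (-1405 + 20235)/(-27286) = 18830*(-1/27286) = -1345/1949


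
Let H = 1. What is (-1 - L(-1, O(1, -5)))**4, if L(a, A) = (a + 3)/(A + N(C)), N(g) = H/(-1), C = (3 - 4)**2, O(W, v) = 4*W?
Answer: 625/81 ≈ 7.7160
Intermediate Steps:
C = 1 (C = (-1)**2 = 1)
N(g) = -1 (N(g) = 1/(-1) = 1*(-1) = -1)
L(a, A) = (3 + a)/(-1 + A) (L(a, A) = (a + 3)/(A - 1) = (3 + a)/(-1 + A))
(-1 - L(-1, O(1, -5)))**4 = (-1 - (3 - 1)/(-1 + 4*1))**4 = (-1 - 2/(-1 + 4))**4 = (-1 - 2/3)**4 = (-5/3)**4 = 625/81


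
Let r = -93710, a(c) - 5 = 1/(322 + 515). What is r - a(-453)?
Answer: -78439456/837 ≈ -93715.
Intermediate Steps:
a(c) = 4186/837 (a(c) = 5 + 1/(322 + 515) = 5 + 1/837 = 4186/837)
r - a(-453) = -93710 - 1*4186/837 = -93710 - 4186/837 = -78439456/837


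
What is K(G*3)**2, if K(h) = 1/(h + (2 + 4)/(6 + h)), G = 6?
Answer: 16/5329 ≈ 0.0030024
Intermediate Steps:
K(h) = 1/(h + 6/(6 + h))
K(G*3)**2 = ((6 + 6*3)/(6 + (6*3)**2 + 6*(6*3)))**2 = ((6 + 18)/(6 + 18**2 + 6*18))**2 = (24/(6 + 324 + 108))**2 = (24/438)**2 = ((1/438)*24)**2 = (4/73)**2 = 16/5329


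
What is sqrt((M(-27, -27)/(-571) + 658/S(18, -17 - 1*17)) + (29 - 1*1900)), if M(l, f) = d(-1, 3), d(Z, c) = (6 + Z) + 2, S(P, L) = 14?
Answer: I*sqrt(594702781)/571 ≈ 42.708*I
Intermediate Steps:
d(Z, c) = 8 + Z
M(l, f) = 7 (M(l, f) = 8 - 1 = 7)
sqrt((M(-27, -27)/(-571) + 658/S(18, -17 - 1*17)) + (29 - 1*1900)) = sqrt((7/(-571) + 658/14) + (29 - 1*1900)) = sqrt((7*(-1/571) + 658*(1/14)) + (29 - 1900)) = sqrt((-7/571 + 47) - 1871) = sqrt(26830/571 - 1871) = sqrt(-1041511/571) = I*sqrt(594702781)/571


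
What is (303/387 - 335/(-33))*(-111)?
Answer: -574092/473 ≈ -1213.7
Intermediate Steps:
(303/387 - 335/(-33))*(-111) = (303*(1/387) - 335*(-1/33))*(-111) = (101/129 + 335/33)*(-111) = (5172/473)*(-111) = -574092/473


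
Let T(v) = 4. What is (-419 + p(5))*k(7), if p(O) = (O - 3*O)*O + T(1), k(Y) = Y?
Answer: -3255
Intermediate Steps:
p(O) = 4 - 2*O² (p(O) = (O - 3*O)*O + 4 = (-2*O)*O + 4 = -2*O² + 4 = 4 - 2*O²)
(-419 + p(5))*k(7) = (-419 + (4 - 2*5²))*7 = (-419 + (4 - 2*25))*7 = (-419 + (4 - 50))*7 = (-419 - 46)*7 = -465*7 = -3255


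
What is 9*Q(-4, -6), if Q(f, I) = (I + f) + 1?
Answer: -81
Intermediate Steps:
Q(f, I) = 1 + I + f
9*Q(-4, -6) = 9*(1 - 6 - 4) = 9*(-9) = -81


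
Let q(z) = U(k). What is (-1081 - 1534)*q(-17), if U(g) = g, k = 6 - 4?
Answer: -5230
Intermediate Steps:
k = 2
q(z) = 2
(-1081 - 1534)*q(-17) = (-1081 - 1534)*2 = -2615*2 = -5230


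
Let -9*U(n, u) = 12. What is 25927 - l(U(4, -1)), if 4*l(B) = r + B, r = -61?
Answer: 311311/12 ≈ 25943.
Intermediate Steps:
U(n, u) = -4/3 (U(n, u) = -1/9*12 = -4/3)
l(B) = -61/4 + B/4 (l(B) = (-61 + B)/4 = -61/4 + B/4)
25927 - l(U(4, -1)) = 25927 - (-61/4 + (1/4)*(-4/3)) = 25927 - (-61/4 - 1/3) = 25927 - 1*(-187/12) = 25927 + 187/12 = 311311/12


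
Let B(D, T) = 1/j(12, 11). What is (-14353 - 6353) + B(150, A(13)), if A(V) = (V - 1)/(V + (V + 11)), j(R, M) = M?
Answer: -227765/11 ≈ -20706.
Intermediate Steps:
A(V) = (-1 + V)/(11 + 2*V) (A(V) = (-1 + V)/(V + (11 + V)) = (-1 + V)/(11 + 2*V))
B(D, T) = 1/11
(-14353 - 6353) + B(150, A(13)) = (-14353 - 6353) + 1/11 = -20706 + 1/11 = -227765/11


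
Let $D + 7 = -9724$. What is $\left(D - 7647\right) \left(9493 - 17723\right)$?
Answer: $143020940$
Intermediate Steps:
$D = -9731$ ($D = -7 - 9724 = -9731$)
$\left(D - 7647\right) \left(9493 - 17723\right) = \left(-9731 - 7647\right) \left(9493 - 17723\right) = \left(-9731 - 7647\right) \left(-8230\right) = \left(-17378\right) \left(-8230\right) = 143020940$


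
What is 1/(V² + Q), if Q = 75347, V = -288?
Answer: 1/158291 ≈ 6.3175e-6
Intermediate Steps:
1/(V² + Q) = 1/((-288)² + 75347) = 1/(82944 + 75347) = 1/158291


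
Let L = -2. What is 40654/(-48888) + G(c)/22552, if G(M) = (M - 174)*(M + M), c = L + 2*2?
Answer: -59403997/68907636 ≈ -0.86208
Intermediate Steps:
c = 2 (c = -2 + 2*2 = -2 + 4 = 2)
G(M) = 2*M*(-174 + M) (G(M) = (-174 + M)*(2*M) = 2*M*(-174 + M))
40654/(-48888) + G(c)/22552 = 40654/(-48888) + (2*2*(-174 + 2))/22552 = 40654*(-1/48888) + (2*2*(-172))*(1/22552) = -20327/24444 - 688*1/22552 = -20327/24444 - 86/2819 = -59403997/68907636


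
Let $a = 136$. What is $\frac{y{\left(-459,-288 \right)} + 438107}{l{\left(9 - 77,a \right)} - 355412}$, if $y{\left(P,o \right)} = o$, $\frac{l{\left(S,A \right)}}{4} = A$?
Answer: $- \frac{437819}{354868} \approx -1.2338$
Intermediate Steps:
$l{\left(S,A \right)} = 4 A$
$\frac{y{\left(-459,-288 \right)} + 438107}{l{\left(9 - 77,a \right)} - 355412} = \frac{-288 + 438107}{4 \cdot 136 - 355412} = \frac{437819}{544 - 355412} = \frac{437819}{-354868} = 437819 \left(- \frac{1}{354868}\right) = - \frac{437819}{354868}$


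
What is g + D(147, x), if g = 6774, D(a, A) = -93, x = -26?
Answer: 6681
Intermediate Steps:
g + D(147, x) = 6774 - 93 = 6681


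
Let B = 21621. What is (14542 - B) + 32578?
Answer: 25499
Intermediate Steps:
(14542 - B) + 32578 = (14542 - 1*21621) + 32578 = (14542 - 21621) + 32578 = -7079 + 32578 = 25499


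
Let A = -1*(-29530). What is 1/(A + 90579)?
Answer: 1/120109 ≈ 8.3258e-6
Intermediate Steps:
A = 29530
1/(A + 90579) = 1/(29530 + 90579) = 1/120109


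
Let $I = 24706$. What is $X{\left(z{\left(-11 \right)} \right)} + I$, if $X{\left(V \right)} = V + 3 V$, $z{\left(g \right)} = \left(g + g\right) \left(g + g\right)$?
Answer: $26642$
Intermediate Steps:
$z{\left(g \right)} = 4 g^{2}$ ($z{\left(g \right)} = 2 g 2 g = 4 g^{2}$)
$X{\left(V \right)} = 4 V$
$X{\left(z{\left(-11 \right)} \right)} + I = 4 \cdot 4 \left(-11\right)^{2} + 24706 = 4 \cdot 4 \cdot 121 + 24706 = 4 \cdot 484 + 24706 = 1936 + 24706 = 26642$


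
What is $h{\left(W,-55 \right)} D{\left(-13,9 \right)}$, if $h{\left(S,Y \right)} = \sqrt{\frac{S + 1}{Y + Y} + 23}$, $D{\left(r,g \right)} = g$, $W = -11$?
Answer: $\frac{9 \sqrt{2794}}{11} \approx 43.248$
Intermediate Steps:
$h{\left(S,Y \right)} = \sqrt{23 + \frac{1 + S}{2 Y}}$ ($h{\left(S,Y \right)} = \sqrt{\frac{1 + S}{2 Y} + 23} = \sqrt{23 + \frac{1 + S}{2 Y}}$)
$h{\left(W,-55 \right)} D{\left(-13,9 \right)} = \frac{\sqrt{2} \sqrt{\frac{1 - 11 + 46 \left(-55\right)}{-55}}}{2} \cdot 9 = \frac{\sqrt{2} \sqrt{- \frac{1 - 11 - 2530}{55}}}{2} \cdot 9 = \frac{\sqrt{2} \sqrt{\left(- \frac{1}{55}\right) \left(-2540\right)}}{2} \cdot 9 = \frac{\sqrt{2} \sqrt{\frac{508}{11}}}{2} \cdot 9 = \frac{\sqrt{2} \frac{2 \sqrt{1397}}{11}}{2} \cdot 9 = \frac{\sqrt{2794}}{11} \cdot 9 = \frac{9 \sqrt{2794}}{11}$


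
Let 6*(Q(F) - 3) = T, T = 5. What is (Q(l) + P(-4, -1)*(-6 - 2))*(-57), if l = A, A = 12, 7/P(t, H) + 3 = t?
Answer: -1349/2 ≈ -674.50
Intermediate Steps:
P(t, H) = 7/(-3 + t)
l = 12
Q(F) = 23/6 (Q(F) = 3 + (⅙)*5 = 3 + ⅚ = 23/6)
(Q(l) + P(-4, -1)*(-6 - 2))*(-57) = (23/6 + (7/(-3 - 4))*(-6 - 2))*(-57) = (23/6 + (7/(-7))*(-8))*(-57) = (23/6 + (7*(-⅐))*(-8))*(-57) = (23/6 - 1*(-8))*(-57) = (23/6 + 8)*(-57) = (71/6)*(-57) = -1349/2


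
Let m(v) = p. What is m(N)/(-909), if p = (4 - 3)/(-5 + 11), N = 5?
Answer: -1/5454 ≈ -0.00018335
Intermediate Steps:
p = 1/6 ≈ 0.16667
m(v) = 1/6
m(N)/(-909) = (1/6)/(-909) = (1/6)*(-1/909) = -1/5454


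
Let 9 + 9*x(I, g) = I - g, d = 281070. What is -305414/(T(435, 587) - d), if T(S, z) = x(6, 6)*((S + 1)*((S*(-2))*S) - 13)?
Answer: -305414/164723143 ≈ -0.0018541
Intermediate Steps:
x(I, g) = -1 - g/9 + I/9 (x(I, g) = -1 + (I - g)/9 = -1 + (-g/9 + I/9) = -1 - g/9 + I/9)
T(S, z) = 13 + 2*S²*(1 + S) (T(S, z) = (-1 - ⅑*6 + (⅑)*6)*((S + 1)*((S*(-2))*S) - 13) = (-1 - ⅔ + ⅔)*((1 + S)*((-2*S)*S) - 13) = -((1 + S)*(-2*S²) - 13) = -(-2*S²*(1 + S) - 13) = -(-13 - 2*S²*(1 + S)) = 13 + 2*S²*(1 + S))
-305414/(T(435, 587) - d) = -305414/((13 + 2*435² + 2*435³) - 1*281070) = -305414/((13 + 2*189225 + 2*82312875) - 281070) = -305414/((13 + 378450 + 164625750) - 281070) = -305414/(165004213 - 281070) = -305414/164723143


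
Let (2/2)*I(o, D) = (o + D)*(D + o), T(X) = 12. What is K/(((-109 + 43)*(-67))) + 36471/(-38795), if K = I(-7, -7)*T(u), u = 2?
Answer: -11671487/28591915 ≈ -0.40821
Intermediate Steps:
I(o, D) = (D + o)² (I(o, D) = (o + D)*(D + o) = (D + o)*(D + o) = (D + o)²)
K = 2352 (K = (-7 - 7)²*12 = (-14)²*12 = 196*12 = 2352)
K/(((-109 + 43)*(-67))) + 36471/(-38795) = 2352/(((-109 + 43)*(-67))) + 36471/(-38795) = 2352/((-66*(-67))) + 36471*(-1/38795) = 2352/4422 - 36471/38795 = 2352*(1/4422) - 36471/38795 = 392/737 - 36471/38795 = -11671487/28591915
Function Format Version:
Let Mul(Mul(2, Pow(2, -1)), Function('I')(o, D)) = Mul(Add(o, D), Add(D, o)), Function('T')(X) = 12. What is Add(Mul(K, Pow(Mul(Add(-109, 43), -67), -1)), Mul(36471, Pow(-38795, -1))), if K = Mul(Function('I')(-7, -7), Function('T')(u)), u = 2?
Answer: Rational(-11671487, 28591915) ≈ -0.40821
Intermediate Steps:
Function('I')(o, D) = Pow(Add(D, o), 2) (Function('I')(o, D) = Mul(Add(o, D), Add(D, o)) = Mul(Add(D, o), Add(D, o)) = Pow(Add(D, o), 2))
K = 2352 (K = Mul(Pow(Add(-7, -7), 2), 12) = Mul(Pow(-14, 2), 12) = Mul(196, 12) = 2352)
Add(Mul(K, Pow(Mul(Add(-109, 43), -67), -1)), Mul(36471, Pow(-38795, -1))) = Add(Mul(2352, Pow(Mul(Add(-109, 43), -67), -1)), Mul(36471, Pow(-38795, -1))) = Add(Mul(2352, Pow(Mul(-66, -67), -1)), Mul(36471, Rational(-1, 38795))) = Add(Mul(2352, Pow(4422, -1)), Rational(-36471, 38795)) = Add(Mul(2352, Rational(1, 4422)), Rational(-36471, 38795)) = Add(Rational(392, 737), Rational(-36471, 38795)) = Rational(-11671487, 28591915)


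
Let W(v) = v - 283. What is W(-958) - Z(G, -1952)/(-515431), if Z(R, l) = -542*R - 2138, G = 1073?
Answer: -9555725/7693 ≈ -1242.1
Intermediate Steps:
Z(R, l) = -2138 - 542*R
W(v) = -283 + v
W(-958) - Z(G, -1952)/(-515431) = (-283 - 958) - (-2138 - 542*1073)/(-515431) = -1241 - (-2138 - 581566)*(-1)/515431 = -1241 - (-583704)*(-1)/515431 = -1241 - 1*8712/7693 = -1241 - 8712/7693 = -9555725/7693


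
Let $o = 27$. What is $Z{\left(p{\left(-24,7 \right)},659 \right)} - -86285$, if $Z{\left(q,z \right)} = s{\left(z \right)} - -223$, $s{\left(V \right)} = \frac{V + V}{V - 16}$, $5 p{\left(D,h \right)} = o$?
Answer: $\frac{55625962}{643} \approx 86510.0$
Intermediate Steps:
$p{\left(D,h \right)} = \frac{27}{5}$ ($p{\left(D,h \right)} = \frac{1}{5} \cdot 27 = \frac{27}{5}$)
$s{\left(V \right)} = \frac{2 V}{-16 + V}$
$Z{\left(q,z \right)} = 223 + \frac{2 z}{-16 + z}$ ($Z{\left(q,z \right)} = \frac{2 z}{-16 + z} - -223 = \frac{2 z}{-16 + z} + 223 = 223 + \frac{2 z}{-16 + z}$)
$Z{\left(p{\left(-24,7 \right)},659 \right)} - -86285 = \frac{-3568 + 225 \cdot 659}{-16 + 659} - -86285 = \frac{-3568 + 148275}{643} + 86285 = \frac{1}{643} \cdot 144707 + 86285 = \frac{144707}{643} + 86285 = \frac{55625962}{643}$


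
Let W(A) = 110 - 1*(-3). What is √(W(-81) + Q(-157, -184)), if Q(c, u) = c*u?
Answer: √29001 ≈ 170.30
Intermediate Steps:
W(A) = 113 (W(A) = 110 + 3 = 113)
√(W(-81) + Q(-157, -184)) = √(113 - 157*(-184)) = √(113 + 28888) = √29001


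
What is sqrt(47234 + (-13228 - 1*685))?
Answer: sqrt(33321) ≈ 182.54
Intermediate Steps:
sqrt(47234 + (-13228 - 1*685)) = sqrt(47234 + (-13228 - 685)) = sqrt(47234 - 13913) = sqrt(33321)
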